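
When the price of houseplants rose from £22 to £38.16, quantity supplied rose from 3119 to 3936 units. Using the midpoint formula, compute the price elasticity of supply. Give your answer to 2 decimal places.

0.43

ΔQ = 3936 − 3119 = 817; ΔP = 38.16 − 22 = 16.16.
Midpoints: P̄ = 30.08, Q̄ = 3527.5.
ε_s = (ΔQ/ΔP)(P̄/Q̄) = (817/16.16)(30.08/3527.5).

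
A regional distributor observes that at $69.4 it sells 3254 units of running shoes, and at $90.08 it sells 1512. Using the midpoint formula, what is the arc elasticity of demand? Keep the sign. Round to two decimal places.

-2.82

ΔQ = 1512 − 3254 = -1742; ΔP = 90.08 − 69.4 = 20.68.
Midpoints: P̄ = 79.74, Q̄ = 2383.0.
ε = (ΔQ/ΔP)(P̄/Q̄) = (-1742/20.68)(79.74/2383.0).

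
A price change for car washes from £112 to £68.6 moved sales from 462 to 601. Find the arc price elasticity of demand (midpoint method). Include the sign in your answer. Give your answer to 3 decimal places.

ΔQ = 601 − 462 = 139; ΔP = 68.6 − 112 = -43.4.
Midpoints: P̄ = 90.30, Q̄ = 531.5.
ε = (ΔQ/ΔP)(P̄/Q̄) = (139/-43.4)(90.30/531.5).

-0.544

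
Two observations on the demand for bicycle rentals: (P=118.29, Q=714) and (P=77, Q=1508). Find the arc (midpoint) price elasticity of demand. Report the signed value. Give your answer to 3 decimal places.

-1.690

ΔQ = 1508 − 714 = 794; ΔP = 77 − 118.29 = -41.29.
Midpoints: P̄ = 97.65, Q̄ = 1111.0.
ε = (ΔQ/ΔP)(P̄/Q̄) = (794/-41.29)(97.65/1111.0).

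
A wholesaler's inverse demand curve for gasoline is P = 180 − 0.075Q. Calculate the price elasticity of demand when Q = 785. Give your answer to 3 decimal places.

At Q = 785, P = 180 − 0.075(785) = 121.12.
dP/dQ = −0.075, so dQ/dP = 1/(−0.075) = -13.333.
ε = (dQ/dP)(P/Q) = (-13.333)(121.12/785).

-2.057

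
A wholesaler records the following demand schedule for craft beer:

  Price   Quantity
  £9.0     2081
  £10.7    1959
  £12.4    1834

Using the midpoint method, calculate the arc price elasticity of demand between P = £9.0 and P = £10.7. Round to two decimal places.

At P = 9.0, Q = 2081; at P = 10.7, Q = 1959.
ΔQ = -122, ΔP = 1.7. Midpoints: P̄ = 9.85, Q̄ = 2020.0.
ε = (ΔQ/ΔP)(P̄/Q̄) = (-122/1.7)(9.85/2020.0).

-0.35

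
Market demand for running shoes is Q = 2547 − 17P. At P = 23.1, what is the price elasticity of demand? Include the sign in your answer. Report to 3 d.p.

-0.182

At P = 23.1, Q = 2154.300.
dQ/dP = −17.
ε = (dQ/dP)(P/Q) = (-17)(23.1/2154.300).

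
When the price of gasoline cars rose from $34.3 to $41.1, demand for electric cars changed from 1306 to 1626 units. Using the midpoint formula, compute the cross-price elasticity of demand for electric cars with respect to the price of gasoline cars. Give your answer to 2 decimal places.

ΔQ_x = 1626 − 1306 = 320; ΔP_y = 41.1 − 34.3 = 6.8.
Midpoints: P̄_y = 37.70, Q̄_x = 1466.0.
ε_xy = (ΔQ_x/ΔP_y)(P̄_y/Q̄_x) = (320/6.8)(37.70/1466.0).
ε_xy > 0, so the goods are substitutes.

1.21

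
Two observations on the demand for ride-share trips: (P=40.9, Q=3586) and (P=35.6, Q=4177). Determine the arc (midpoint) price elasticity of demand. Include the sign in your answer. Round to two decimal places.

-1.10

ΔQ = 4177 − 3586 = 591; ΔP = 35.6 − 40.9 = -5.3.
Midpoints: P̄ = 38.25, Q̄ = 3881.5.
ε = (ΔQ/ΔP)(P̄/Q̄) = (591/-5.3)(38.25/3881.5).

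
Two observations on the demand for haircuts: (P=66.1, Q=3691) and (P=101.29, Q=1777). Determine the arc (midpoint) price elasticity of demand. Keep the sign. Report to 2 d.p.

ΔQ = 1777 − 3691 = -1914; ΔP = 101.29 − 66.1 = 35.19.
Midpoints: P̄ = 83.69, Q̄ = 2734.0.
ε = (ΔQ/ΔP)(P̄/Q̄) = (-1914/35.19)(83.69/2734.0).

-1.67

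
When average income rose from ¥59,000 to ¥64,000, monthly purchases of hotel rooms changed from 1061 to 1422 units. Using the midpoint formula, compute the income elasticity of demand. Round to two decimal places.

ΔQ = 361, ΔI = 5000. Midpoints: Ī = 61,500, Q̄ = 1241.5.
ε_I = (ΔQ/ΔI)(Ī/Q̄) = (361/5000)(61500/1241.5).
ε_I > 0, so the good is normal.

3.58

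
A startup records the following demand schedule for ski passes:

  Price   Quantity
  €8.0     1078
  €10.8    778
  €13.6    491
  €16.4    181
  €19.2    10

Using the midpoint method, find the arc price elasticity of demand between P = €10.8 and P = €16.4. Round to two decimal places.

-3.02

At P = 10.8, Q = 778; at P = 16.4, Q = 181.
ΔQ = -597, ΔP = 5.6. Midpoints: P̄ = 13.60, Q̄ = 479.5.
ε = (ΔQ/ΔP)(P̄/Q̄) = (-597/5.6)(13.60/479.5).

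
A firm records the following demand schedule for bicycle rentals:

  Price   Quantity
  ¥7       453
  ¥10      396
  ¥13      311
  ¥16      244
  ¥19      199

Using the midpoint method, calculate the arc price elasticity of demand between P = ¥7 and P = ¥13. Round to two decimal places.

At P = 7, Q = 453; at P = 13, Q = 311.
ΔQ = -142, ΔP = 6. Midpoints: P̄ = 10.00, Q̄ = 382.0.
ε = (ΔQ/ΔP)(P̄/Q̄) = (-142/6)(10.00/382.0).

-0.62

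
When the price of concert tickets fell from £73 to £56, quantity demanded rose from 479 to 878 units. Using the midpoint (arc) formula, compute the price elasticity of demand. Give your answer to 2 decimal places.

-2.23

ΔQ = 878 − 479 = 399; ΔP = 56 − 73 = -17.
Midpoints: P̄ = 64.50, Q̄ = 678.5.
ε = (ΔQ/ΔP)(P̄/Q̄) = (399/-17)(64.50/678.5).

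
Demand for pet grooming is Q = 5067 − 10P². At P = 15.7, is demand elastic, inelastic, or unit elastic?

Q = 2602.100, dQ/dP = -314.
ε = (dQ/dP)(P/Q) ≈ -1.895.
|ε| = 1.89 > 1.

elastic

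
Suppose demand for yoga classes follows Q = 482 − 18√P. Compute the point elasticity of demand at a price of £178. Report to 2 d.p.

-0.50

At P = 178, Q = 241.850.
dQ/dP = −18/(2√P) = -0.675.
ε = (dQ/dP)(P/Q) = (-0.675)(178/241.850).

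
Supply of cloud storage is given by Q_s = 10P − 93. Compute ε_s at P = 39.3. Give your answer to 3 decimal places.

At P = 39.3, Q_s = 300.
dQ_s/dP = 10.
ε_s = (dQ_s/dP)(P/Q_s) = (10)(39.3/300).

1.310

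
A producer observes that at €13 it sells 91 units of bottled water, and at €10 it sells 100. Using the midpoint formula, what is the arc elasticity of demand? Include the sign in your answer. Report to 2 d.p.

ΔQ = 100 − 91 = 9; ΔP = 10 − 13 = -3.
Midpoints: P̄ = 11.50, Q̄ = 95.5.
ε = (ΔQ/ΔP)(P̄/Q̄) = (9/-3)(11.50/95.5).

-0.36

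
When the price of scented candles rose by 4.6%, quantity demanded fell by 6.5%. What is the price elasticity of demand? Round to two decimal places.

ε = %ΔQ / %ΔP = (-6.5)/(4.6) = -1.413.

-1.41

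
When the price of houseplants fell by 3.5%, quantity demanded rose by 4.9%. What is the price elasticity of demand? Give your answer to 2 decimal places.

ε = %ΔQ / %ΔP = (4.9)/(-3.5) = -1.400.

-1.40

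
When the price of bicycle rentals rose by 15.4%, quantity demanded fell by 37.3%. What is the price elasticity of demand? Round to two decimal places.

-2.42

ε = %ΔQ / %ΔP = (-37.3)/(15.4) = -2.422.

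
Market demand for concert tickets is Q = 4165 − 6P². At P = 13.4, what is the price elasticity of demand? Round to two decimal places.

-0.70

At P = 13.4, Q = 3087.640.
dQ/dP = −12P = -160.800.
ε = (dQ/dP)(P/Q) = (-160.800)(13.4/3087.640).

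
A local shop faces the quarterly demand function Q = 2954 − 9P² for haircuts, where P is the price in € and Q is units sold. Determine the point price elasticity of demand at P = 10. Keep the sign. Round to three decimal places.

-0.876

At P = 10, Q = 2054.
dQ/dP = −18P = -180.
ε = (dQ/dP)(P/Q) = (-180)(10/2054).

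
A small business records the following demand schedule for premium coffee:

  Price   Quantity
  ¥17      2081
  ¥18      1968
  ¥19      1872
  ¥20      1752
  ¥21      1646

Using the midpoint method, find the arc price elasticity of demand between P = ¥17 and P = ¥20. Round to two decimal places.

-1.06

At P = 17, Q = 2081; at P = 20, Q = 1752.
ΔQ = -329, ΔP = 3. Midpoints: P̄ = 18.50, Q̄ = 1916.5.
ε = (ΔQ/ΔP)(P̄/Q̄) = (-329/3)(18.50/1916.5).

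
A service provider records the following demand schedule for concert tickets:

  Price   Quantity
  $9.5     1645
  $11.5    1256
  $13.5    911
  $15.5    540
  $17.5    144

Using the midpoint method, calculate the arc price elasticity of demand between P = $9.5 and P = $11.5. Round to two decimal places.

-1.41

At P = 9.5, Q = 1645; at P = 11.5, Q = 1256.
ΔQ = -389, ΔP = 2.0. Midpoints: P̄ = 10.50, Q̄ = 1450.5.
ε = (ΔQ/ΔP)(P̄/Q̄) = (-389/2.0)(10.50/1450.5).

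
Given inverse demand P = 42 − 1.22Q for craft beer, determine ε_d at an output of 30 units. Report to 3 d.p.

-0.148

At Q = 30, P = 42 − 1.22(30) = 5.40.
dP/dQ = −1.22, so dQ/dP = 1/(−1.22) = -0.820.
ε = (dQ/dP)(P/Q) = (-0.820)(5.40/30).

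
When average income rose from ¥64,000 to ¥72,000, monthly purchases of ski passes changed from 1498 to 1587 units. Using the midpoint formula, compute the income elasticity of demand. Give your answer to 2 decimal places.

0.49

ΔQ = 89, ΔI = 8000. Midpoints: Ī = 68,000, Q̄ = 1542.5.
ε_I = (ΔQ/ΔI)(Ī/Q̄) = (89/8000)(68000/1542.5).
ε_I > 0, so the good is normal.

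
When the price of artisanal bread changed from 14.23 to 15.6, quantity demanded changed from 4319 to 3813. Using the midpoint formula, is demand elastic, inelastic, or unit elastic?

elastic

Arc ε ≈ -1.355.
|ε| = 1.35 > 1.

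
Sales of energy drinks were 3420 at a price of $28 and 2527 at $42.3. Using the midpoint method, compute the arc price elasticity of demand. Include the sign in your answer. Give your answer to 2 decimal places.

ΔQ = 2527 − 3420 = -893; ΔP = 42.3 − 28 = 14.3.
Midpoints: P̄ = 35.15, Q̄ = 2973.5.
ε = (ΔQ/ΔP)(P̄/Q̄) = (-893/14.3)(35.15/2973.5).

-0.74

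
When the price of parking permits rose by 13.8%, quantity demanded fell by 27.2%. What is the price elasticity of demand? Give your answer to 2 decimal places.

-1.97

ε = %ΔQ / %ΔP = (-27.2)/(13.8) = -1.971.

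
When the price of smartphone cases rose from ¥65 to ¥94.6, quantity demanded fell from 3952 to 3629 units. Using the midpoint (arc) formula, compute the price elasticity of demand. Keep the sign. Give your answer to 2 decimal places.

-0.23

ΔQ = 3629 − 3952 = -323; ΔP = 94.6 − 65 = 29.6.
Midpoints: P̄ = 79.80, Q̄ = 3790.5.
ε = (ΔQ/ΔP)(P̄/Q̄) = (-323/29.6)(79.80/3790.5).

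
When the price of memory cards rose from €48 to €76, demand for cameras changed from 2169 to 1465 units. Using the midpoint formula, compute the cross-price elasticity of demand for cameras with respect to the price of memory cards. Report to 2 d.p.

ΔQ_x = 1465 − 2169 = -704; ΔP_y = 76 − 48 = 28.
Midpoints: P̄_y = 62.00, Q̄_x = 1817.0.
ε_xy = (ΔQ_x/ΔP_y)(P̄_y/Q̄_x) = (-704/28)(62.00/1817.0).
ε_xy < 0, so the goods are complements.

-0.86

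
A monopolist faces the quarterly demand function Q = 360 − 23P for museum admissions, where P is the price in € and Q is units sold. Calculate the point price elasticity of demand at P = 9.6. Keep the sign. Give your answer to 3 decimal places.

-1.586

At P = 9.6, Q = 139.200.
dQ/dP = −23.
ε = (dQ/dP)(P/Q) = (-23)(9.6/139.200).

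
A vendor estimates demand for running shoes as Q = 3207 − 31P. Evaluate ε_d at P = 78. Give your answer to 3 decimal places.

At P = 78, Q = 789.
dQ/dP = −31.
ε = (dQ/dP)(P/Q) = (-31)(78/789).

-3.065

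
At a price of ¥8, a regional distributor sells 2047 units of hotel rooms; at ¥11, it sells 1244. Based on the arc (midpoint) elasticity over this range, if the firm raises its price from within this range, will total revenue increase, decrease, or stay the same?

decrease

Arc ε = (-803/3)(9.50/1645.5) ≈ -1.545.
|ε| = 1.55 > 1, so demand is elastic. A price rise therefore reduces total revenue.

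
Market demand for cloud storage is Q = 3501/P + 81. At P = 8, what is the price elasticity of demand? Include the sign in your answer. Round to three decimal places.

-0.844

At P = 8, Q = 518.625.
dQ/dP = −3501/P² = -54.703.
ε = (dQ/dP)(P/Q) = (-54.703)(8/518.625).
|ε| < 1, so demand is inelastic at this price.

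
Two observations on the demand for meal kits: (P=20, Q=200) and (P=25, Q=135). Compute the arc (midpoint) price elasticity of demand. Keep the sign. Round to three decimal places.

ΔQ = 135 − 200 = -65; ΔP = 25 − 20 = 5.
Midpoints: P̄ = 22.50, Q̄ = 167.5.
ε = (ΔQ/ΔP)(P̄/Q̄) = (-65/5)(22.50/167.5).

-1.746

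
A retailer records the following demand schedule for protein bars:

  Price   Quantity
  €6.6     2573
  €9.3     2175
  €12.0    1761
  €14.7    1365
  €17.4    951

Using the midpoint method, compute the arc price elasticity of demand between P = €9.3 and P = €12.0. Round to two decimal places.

-0.83

At P = 9.3, Q = 2175; at P = 12.0, Q = 1761.
ΔQ = -414, ΔP = 2.7. Midpoints: P̄ = 10.65, Q̄ = 1968.0.
ε = (ΔQ/ΔP)(P̄/Q̄) = (-414/2.7)(10.65/1968.0).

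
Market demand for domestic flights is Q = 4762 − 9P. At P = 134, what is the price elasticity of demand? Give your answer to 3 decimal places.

-0.339

At P = 134, Q = 3556.
dQ/dP = −9.
ε = (dQ/dP)(P/Q) = (-9)(134/3556).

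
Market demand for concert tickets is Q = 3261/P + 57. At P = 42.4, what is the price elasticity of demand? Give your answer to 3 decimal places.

At P = 42.4, Q = 133.910.
dQ/dP = −3261/P² = -1.814.
ε = (dQ/dP)(P/Q) = (-1.814)(42.4/133.910).

-0.574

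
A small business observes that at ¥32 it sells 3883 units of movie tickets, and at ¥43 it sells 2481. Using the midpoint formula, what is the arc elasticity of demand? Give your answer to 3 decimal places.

ΔQ = 2481 − 3883 = -1402; ΔP = 43 − 32 = 11.
Midpoints: P̄ = 37.50, Q̄ = 3182.0.
ε = (ΔQ/ΔP)(P̄/Q̄) = (-1402/11)(37.50/3182.0).

-1.502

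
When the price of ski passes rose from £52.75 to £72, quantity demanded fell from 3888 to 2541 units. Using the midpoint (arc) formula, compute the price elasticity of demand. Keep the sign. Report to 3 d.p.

ΔQ = 2541 − 3888 = -1347; ΔP = 72 − 52.75 = 19.25.
Midpoints: P̄ = 62.38, Q̄ = 3214.5.
ε = (ΔQ/ΔP)(P̄/Q̄) = (-1347/19.25)(62.38/3214.5).

-1.358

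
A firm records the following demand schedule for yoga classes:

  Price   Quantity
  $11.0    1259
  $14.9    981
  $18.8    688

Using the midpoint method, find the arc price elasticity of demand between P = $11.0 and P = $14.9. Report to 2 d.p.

At P = 11.0, Q = 1259; at P = 14.9, Q = 981.
ΔQ = -278, ΔP = 3.9. Midpoints: P̄ = 12.95, Q̄ = 1120.0.
ε = (ΔQ/ΔP)(P̄/Q̄) = (-278/3.9)(12.95/1120.0).

-0.82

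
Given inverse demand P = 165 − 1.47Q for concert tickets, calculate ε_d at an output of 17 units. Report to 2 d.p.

At Q = 17, P = 165 − 1.47(17) = 140.01.
dP/dQ = −1.47, so dQ/dP = 1/(−1.47) = -0.680.
ε = (dQ/dP)(P/Q) = (-0.680)(140.01/17).

-5.60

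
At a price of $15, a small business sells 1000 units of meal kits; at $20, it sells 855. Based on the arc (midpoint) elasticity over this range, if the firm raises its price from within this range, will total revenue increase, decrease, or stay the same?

increase

Arc ε = (-145/5)(17.50/927.5) ≈ -0.547.
|ε| = 0.55 < 1, so demand is inelastic. A price rise therefore raises total revenue.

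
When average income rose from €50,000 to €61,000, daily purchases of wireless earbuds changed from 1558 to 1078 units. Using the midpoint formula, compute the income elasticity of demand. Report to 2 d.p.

ΔQ = -480, ΔI = 11000. Midpoints: Ī = 55,500, Q̄ = 1318.0.
ε_I = (ΔQ/ΔI)(Ī/Q̄) = (-480/11000)(55500/1318.0).

-1.84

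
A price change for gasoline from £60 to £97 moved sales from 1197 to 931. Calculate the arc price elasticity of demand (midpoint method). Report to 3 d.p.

-0.530

ΔQ = 931 − 1197 = -266; ΔP = 97 − 60 = 37.
Midpoints: P̄ = 78.50, Q̄ = 1064.0.
ε = (ΔQ/ΔP)(P̄/Q̄) = (-266/37)(78.50/1064.0).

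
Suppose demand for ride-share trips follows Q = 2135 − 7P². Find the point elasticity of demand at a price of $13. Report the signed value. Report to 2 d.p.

-2.49

At P = 13, Q = 952.
dQ/dP = −14P = -182.
ε = (dQ/dP)(P/Q) = (-182)(13/952).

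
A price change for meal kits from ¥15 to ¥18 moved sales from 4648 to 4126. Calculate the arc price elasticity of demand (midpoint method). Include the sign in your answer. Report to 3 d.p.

ΔQ = 4126 − 4648 = -522; ΔP = 18 − 15 = 3.
Midpoints: P̄ = 16.50, Q̄ = 4387.0.
ε = (ΔQ/ΔP)(P̄/Q̄) = (-522/3)(16.50/4387.0).

-0.654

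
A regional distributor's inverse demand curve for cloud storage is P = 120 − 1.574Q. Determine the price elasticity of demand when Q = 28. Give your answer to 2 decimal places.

At Q = 28, P = 120 − 1.574(28) = 75.93.
dP/dQ = −1.574, so dQ/dP = 1/(−1.574) = -0.635.
ε = (dQ/dP)(P/Q) = (-0.635)(75.93/28).

-1.72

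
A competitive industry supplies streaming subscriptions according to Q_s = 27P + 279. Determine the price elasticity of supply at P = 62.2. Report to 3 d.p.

At P = 62.2, Q_s = 1958.40.
dQ_s/dP = 27.
ε_s = (dQ_s/dP)(P/Q_s) = (27)(62.2/1958.40).

0.858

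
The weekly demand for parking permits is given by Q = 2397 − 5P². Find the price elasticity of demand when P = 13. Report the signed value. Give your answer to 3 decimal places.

At P = 13, Q = 1552.
dQ/dP = −10P = -130.
ε = (dQ/dP)(P/Q) = (-130)(13/1552).

-1.089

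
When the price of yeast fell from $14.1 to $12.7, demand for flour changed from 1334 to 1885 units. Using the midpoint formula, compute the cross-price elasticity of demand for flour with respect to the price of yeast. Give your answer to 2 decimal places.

-3.28

ΔQ_x = 1885 − 1334 = 551; ΔP_y = 12.7 − 14.1 = -1.4.
Midpoints: P̄_y = 13.40, Q̄_x = 1609.5.
ε_xy = (ΔQ_x/ΔP_y)(P̄_y/Q̄_x) = (551/-1.4)(13.40/1609.5).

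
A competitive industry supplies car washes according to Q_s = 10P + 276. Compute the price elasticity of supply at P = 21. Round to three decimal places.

0.432

At P = 21, Q_s = 486.
dQ_s/dP = 10.
ε_s = (dQ_s/dP)(P/Q_s) = (10)(21/486).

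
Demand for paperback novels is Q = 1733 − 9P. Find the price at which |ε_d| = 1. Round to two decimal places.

96.28

For linear demand Q = a − bP, ε = −bP/(a − bP). |ε| = 1 when bP = a − bP, i.e. P = a/(2b).
P = 1733/(2·9) = 1733/18 = 96.2778.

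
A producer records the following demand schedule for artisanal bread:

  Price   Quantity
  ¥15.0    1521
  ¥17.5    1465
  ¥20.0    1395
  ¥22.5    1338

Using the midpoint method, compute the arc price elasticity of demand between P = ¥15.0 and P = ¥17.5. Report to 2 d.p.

At P = 15.0, Q = 1521; at P = 17.5, Q = 1465.
ΔQ = -56, ΔP = 2.5. Midpoints: P̄ = 16.25, Q̄ = 1493.0.
ε = (ΔQ/ΔP)(P̄/Q̄) = (-56/2.5)(16.25/1493.0).

-0.24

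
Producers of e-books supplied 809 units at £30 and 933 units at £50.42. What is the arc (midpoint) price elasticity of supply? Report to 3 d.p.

0.280

ΔQ = 933 − 809 = 124; ΔP = 50.42 − 30 = 20.42.
Midpoints: P̄ = 40.21, Q̄ = 871.0.
ε_s = (ΔQ/ΔP)(P̄/Q̄) = (124/20.42)(40.21/871.0).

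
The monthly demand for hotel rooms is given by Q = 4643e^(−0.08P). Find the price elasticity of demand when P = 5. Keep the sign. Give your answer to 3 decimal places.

At P = 5, Q = 3112.296.
dQ/dP = −0.08·4643e^(−0.08P) = −0.08Q = -248.984.
ε = (dQ/dP)(P/Q) = (-248.984)(5/3112.296).

-0.400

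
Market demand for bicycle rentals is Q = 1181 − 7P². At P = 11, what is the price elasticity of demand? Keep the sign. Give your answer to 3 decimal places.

-5.072

At P = 11, Q = 334.
dQ/dP = −14P = -154.
ε = (dQ/dP)(P/Q) = (-154)(11/334).
|ε| > 1, so demand is elastic at this price.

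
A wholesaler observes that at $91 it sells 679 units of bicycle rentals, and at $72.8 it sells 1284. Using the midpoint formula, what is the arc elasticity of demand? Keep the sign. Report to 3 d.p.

-2.774

ΔQ = 1284 − 679 = 605; ΔP = 72.8 − 91 = -18.2.
Midpoints: P̄ = 81.90, Q̄ = 981.5.
ε = (ΔQ/ΔP)(P̄/Q̄) = (605/-18.2)(81.90/981.5).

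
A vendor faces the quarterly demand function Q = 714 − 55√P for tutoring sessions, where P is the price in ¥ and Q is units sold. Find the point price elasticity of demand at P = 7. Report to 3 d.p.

At P = 7, Q = 568.484.
dQ/dP = −55/(2√P) = -10.394.
ε = (dQ/dP)(P/Q) = (-10.394)(7/568.484).

-0.128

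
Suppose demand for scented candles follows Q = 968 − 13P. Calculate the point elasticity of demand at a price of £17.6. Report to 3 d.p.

-0.310

At P = 17.6, Q = 739.200.
dQ/dP = −13.
ε = (dQ/dP)(P/Q) = (-13)(17.6/739.200).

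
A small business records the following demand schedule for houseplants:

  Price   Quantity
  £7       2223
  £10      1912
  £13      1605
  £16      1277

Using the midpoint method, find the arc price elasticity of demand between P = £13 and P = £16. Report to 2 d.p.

At P = 13, Q = 1605; at P = 16, Q = 1277.
ΔQ = -328, ΔP = 3. Midpoints: P̄ = 14.50, Q̄ = 1441.0.
ε = (ΔQ/ΔP)(P̄/Q̄) = (-328/3)(14.50/1441.0).

-1.10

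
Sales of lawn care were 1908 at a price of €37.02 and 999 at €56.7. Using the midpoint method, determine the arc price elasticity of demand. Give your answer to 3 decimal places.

-1.489

ΔQ = 999 − 1908 = -909; ΔP = 56.7 − 37.02 = 19.68.
Midpoints: P̄ = 46.86, Q̄ = 1453.5.
ε = (ΔQ/ΔP)(P̄/Q̄) = (-909/19.68)(46.86/1453.5).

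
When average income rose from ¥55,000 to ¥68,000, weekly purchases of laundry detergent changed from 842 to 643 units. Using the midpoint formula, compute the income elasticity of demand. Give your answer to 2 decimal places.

ΔQ = -199, ΔI = 13000. Midpoints: Ī = 61,500, Q̄ = 742.5.
ε_I = (ΔQ/ΔI)(Ī/Q̄) = (-199/13000)(61500/742.5).
ε_I < 0, so the good is inferior.

-1.27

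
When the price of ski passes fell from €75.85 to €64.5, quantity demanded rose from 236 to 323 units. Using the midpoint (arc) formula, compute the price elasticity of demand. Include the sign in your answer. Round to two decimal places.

ΔQ = 323 − 236 = 87; ΔP = 64.5 − 75.85 = -11.35.
Midpoints: P̄ = 70.17, Q̄ = 279.5.
ε = (ΔQ/ΔP)(P̄/Q̄) = (87/-11.35)(70.17/279.5).

-1.92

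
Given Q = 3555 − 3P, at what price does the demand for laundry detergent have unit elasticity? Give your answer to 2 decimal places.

592.50

For linear demand Q = a − bP, ε = −bP/(a − bP). |ε| = 1 when bP = a − bP, i.e. P = a/(2b).
P = 3555/(2·3) = 3555/6 = 592.5000.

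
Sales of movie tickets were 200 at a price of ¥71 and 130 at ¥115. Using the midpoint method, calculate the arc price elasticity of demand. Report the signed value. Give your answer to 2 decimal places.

ΔQ = 130 − 200 = -70; ΔP = 115 − 71 = 44.
Midpoints: P̄ = 93.00, Q̄ = 165.0.
ε = (ΔQ/ΔP)(P̄/Q̄) = (-70/44)(93.00/165.0).

-0.90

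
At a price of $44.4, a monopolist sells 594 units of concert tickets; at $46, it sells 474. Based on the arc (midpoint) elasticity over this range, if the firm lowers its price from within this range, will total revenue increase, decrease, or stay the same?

Arc ε = (-120/1.6)(45.20/534.0) ≈ -6.348.
|ε| = 6.35 > 1, so demand is elastic. A price cut therefore raises total revenue.

increase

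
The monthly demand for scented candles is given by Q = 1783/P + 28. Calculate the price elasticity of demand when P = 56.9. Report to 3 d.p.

At P = 56.9, Q = 59.336.
dQ/dP = −1783/P² = -0.551.
ε = (dQ/dP)(P/Q) = (-0.551)(56.9/59.336).

-0.528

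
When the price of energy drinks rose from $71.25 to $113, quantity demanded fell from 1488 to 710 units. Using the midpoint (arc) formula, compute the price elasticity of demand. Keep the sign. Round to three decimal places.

-1.562

ΔQ = 710 − 1488 = -778; ΔP = 113 − 71.25 = 41.75.
Midpoints: P̄ = 92.12, Q̄ = 1099.0.
ε = (ΔQ/ΔP)(P̄/Q̄) = (-778/41.75)(92.12/1099.0).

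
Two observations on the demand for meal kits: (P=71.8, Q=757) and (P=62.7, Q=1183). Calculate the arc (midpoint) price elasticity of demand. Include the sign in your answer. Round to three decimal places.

ΔQ = 1183 − 757 = 426; ΔP = 62.7 − 71.8 = -9.1.
Midpoints: P̄ = 67.25, Q̄ = 970.0.
ε = (ΔQ/ΔP)(P̄/Q̄) = (426/-9.1)(67.25/970.0).

-3.246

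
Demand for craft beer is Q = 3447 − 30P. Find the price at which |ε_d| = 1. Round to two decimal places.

For linear demand Q = a − bP, ε = −bP/(a − bP). |ε| = 1 when bP = a − bP, i.e. P = a/(2b).
P = 3447/(2·30) = 3447/60 = 57.4500.

57.45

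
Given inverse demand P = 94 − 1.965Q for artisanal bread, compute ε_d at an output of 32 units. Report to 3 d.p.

-0.495

At Q = 32, P = 94 − 1.965(32) = 31.12.
dP/dQ = −1.965, so dQ/dP = 1/(−1.965) = -0.509.
ε = (dQ/dP)(P/Q) = (-0.509)(31.12/32).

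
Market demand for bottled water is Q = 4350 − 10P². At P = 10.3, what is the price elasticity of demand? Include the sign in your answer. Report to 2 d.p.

-0.65

At P = 10.3, Q = 3289.100.
dQ/dP = −20P = -206.
ε = (dQ/dP)(P/Q) = (-206)(10.3/3289.100).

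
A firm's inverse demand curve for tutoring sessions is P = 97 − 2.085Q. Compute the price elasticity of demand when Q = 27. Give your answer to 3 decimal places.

At Q = 27, P = 97 − 2.085(27) = 40.70.
dP/dQ = −2.085, so dQ/dP = 1/(−2.085) = -0.480.
ε = (dQ/dP)(P/Q) = (-0.480)(40.70/27).

-0.723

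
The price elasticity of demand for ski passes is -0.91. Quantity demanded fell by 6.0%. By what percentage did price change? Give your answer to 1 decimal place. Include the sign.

6.6%

%ΔP ≈ %ΔQ / ε = (-6.0%)/(-0.91) = 6.59%.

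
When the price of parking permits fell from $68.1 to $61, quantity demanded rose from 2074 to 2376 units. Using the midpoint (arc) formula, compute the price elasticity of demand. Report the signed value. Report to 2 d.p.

ΔQ = 2376 − 2074 = 302; ΔP = 61 − 68.1 = -7.1.
Midpoints: P̄ = 64.55, Q̄ = 2225.0.
ε = (ΔQ/ΔP)(P̄/Q̄) = (302/-7.1)(64.55/2225.0).

-1.23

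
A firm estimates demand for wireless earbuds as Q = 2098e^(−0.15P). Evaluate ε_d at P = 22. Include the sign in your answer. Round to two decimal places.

-3.30

At P = 22, Q = 77.381.
dQ/dP = −0.15·2098e^(−0.15P) = −0.15Q = -11.607.
ε = (dQ/dP)(P/Q) = (-11.607)(22/77.381).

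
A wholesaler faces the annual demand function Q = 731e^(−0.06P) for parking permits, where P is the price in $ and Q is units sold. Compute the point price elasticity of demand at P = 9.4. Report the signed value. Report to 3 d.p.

At P = 9.4, Q = 415.887.
dQ/dP = −0.06·731e^(−0.06P) = −0.06Q = -24.953.
ε = (dQ/dP)(P/Q) = (-24.953)(9.4/415.887).
|ε| < 1, so demand is inelastic at this price.

-0.564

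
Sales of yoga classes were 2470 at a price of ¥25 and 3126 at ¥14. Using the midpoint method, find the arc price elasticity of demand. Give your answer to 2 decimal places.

-0.42

ΔQ = 3126 − 2470 = 656; ΔP = 14 − 25 = -11.
Midpoints: P̄ = 19.50, Q̄ = 2798.0.
ε = (ΔQ/ΔP)(P̄/Q̄) = (656/-11)(19.50/2798.0).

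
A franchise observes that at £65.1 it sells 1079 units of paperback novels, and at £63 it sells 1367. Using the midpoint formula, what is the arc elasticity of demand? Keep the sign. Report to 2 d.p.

ΔQ = 1367 − 1079 = 288; ΔP = 63 − 65.1 = -2.1.
Midpoints: P̄ = 64.05, Q̄ = 1223.0.
ε = (ΔQ/ΔP)(P̄/Q̄) = (288/-2.1)(64.05/1223.0).

-7.18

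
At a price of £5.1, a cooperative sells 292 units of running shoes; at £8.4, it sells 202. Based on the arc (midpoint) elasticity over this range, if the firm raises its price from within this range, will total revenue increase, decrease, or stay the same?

Arc ε = (-90/3.3)(6.75/247.0) ≈ -0.745.
|ε| = 0.75 < 1, so demand is inelastic. A price rise therefore raises total revenue.

increase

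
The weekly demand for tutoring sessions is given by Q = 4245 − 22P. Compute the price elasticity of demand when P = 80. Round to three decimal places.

-0.708

At P = 80, Q = 2485.
dQ/dP = −22.
ε = (dQ/dP)(P/Q) = (-22)(80/2485).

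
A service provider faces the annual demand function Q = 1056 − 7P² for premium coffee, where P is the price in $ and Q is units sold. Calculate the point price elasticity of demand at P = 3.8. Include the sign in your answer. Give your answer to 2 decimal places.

-0.21

At P = 3.8, Q = 954.920.
dQ/dP = −14P = -53.200.
ε = (dQ/dP)(P/Q) = (-53.200)(3.8/954.920).
|ε| < 1, so demand is inelastic at this price.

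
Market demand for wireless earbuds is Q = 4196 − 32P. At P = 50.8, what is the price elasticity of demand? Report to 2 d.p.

-0.63

At P = 50.8, Q = 2570.400.
dQ/dP = −32.
ε = (dQ/dP)(P/Q) = (-32)(50.8/2570.400).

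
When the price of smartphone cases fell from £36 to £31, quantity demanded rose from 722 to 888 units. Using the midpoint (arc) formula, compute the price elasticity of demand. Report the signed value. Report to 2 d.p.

ΔQ = 888 − 722 = 166; ΔP = 31 − 36 = -5.
Midpoints: P̄ = 33.50, Q̄ = 805.0.
ε = (ΔQ/ΔP)(P̄/Q̄) = (166/-5)(33.50/805.0).

-1.38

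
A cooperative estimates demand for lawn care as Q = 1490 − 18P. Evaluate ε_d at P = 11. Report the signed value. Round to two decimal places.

At P = 11, Q = 1292.
dQ/dP = −18.
ε = (dQ/dP)(P/Q) = (-18)(11/1292).

-0.15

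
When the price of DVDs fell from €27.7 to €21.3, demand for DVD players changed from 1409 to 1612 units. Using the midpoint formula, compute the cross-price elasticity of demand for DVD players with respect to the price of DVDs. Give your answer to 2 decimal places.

-0.51

ΔQ_x = 1612 − 1409 = 203; ΔP_y = 21.3 − 27.7 = -6.4.
Midpoints: P̄_y = 24.50, Q̄_x = 1510.5.
ε_xy = (ΔQ_x/ΔP_y)(P̄_y/Q̄_x) = (203/-6.4)(24.50/1510.5).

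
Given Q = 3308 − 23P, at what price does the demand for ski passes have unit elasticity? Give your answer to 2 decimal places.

71.91

For linear demand Q = a − bP, ε = −bP/(a − bP). |ε| = 1 when bP = a − bP, i.e. P = a/(2b).
P = 3308/(2·23) = 3308/46 = 71.9130.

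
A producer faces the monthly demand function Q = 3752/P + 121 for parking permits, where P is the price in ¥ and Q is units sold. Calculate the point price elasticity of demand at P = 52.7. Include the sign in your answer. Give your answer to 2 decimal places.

At P = 52.7, Q = 192.195.
dQ/dP = −3752/P² = -1.351.
ε = (dQ/dP)(P/Q) = (-1.351)(52.7/192.195).
|ε| < 1, so demand is inelastic at this price.

-0.37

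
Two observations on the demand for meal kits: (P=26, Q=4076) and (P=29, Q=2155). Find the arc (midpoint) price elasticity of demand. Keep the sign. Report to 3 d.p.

-5.652

ΔQ = 2155 − 4076 = -1921; ΔP = 29 − 26 = 3.
Midpoints: P̄ = 27.50, Q̄ = 3115.5.
ε = (ΔQ/ΔP)(P̄/Q̄) = (-1921/3)(27.50/3115.5).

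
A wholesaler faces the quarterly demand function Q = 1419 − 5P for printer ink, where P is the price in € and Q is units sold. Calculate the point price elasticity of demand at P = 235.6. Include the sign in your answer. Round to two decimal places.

-4.89

At P = 235.6, Q = 241.
dQ/dP = −5.
ε = (dQ/dP)(P/Q) = (-5)(235.6/241).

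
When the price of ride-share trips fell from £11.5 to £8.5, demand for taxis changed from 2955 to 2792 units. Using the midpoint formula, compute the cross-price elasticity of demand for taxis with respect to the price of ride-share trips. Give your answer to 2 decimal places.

ΔQ_x = 2792 − 2955 = -163; ΔP_y = 8.5 − 11.5 = -3.
Midpoints: P̄_y = 10.00, Q̄_x = 2873.5.
ε_xy = (ΔQ_x/ΔP_y)(P̄_y/Q̄_x) = (-163/-3)(10.00/2873.5).

0.19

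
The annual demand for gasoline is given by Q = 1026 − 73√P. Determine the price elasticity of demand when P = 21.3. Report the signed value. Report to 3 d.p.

At P = 21.3, Q = 689.091.
dQ/dP = −73/(2√P) = -7.909.
ε = (dQ/dP)(P/Q) = (-7.909)(21.3/689.091).

-0.244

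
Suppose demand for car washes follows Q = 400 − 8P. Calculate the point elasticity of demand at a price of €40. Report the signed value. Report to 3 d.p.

At P = 40, Q = 80.
dQ/dP = −8.
ε = (dQ/dP)(P/Q) = (-8)(40/80).
|ε| > 1, so demand is elastic at this price.

-4.000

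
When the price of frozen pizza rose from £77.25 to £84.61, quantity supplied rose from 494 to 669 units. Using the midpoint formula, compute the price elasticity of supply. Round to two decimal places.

ΔQ = 669 − 494 = 175; ΔP = 84.61 − 77.25 = 7.36.
Midpoints: P̄ = 80.93, Q̄ = 581.5.
ε_s = (ΔQ/ΔP)(P̄/Q̄) = (175/7.36)(80.93/581.5).

3.31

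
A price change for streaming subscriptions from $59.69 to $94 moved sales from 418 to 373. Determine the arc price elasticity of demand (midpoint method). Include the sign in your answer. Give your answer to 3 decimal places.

-0.255

ΔQ = 373 − 418 = -45; ΔP = 94 − 59.69 = 34.31.
Midpoints: P̄ = 76.84, Q̄ = 395.5.
ε = (ΔQ/ΔP)(P̄/Q̄) = (-45/34.31)(76.84/395.5).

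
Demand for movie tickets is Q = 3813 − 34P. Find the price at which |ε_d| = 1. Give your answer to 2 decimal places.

For linear demand Q = a − bP, ε = −bP/(a − bP). |ε| = 1 when bP = a − bP, i.e. P = a/(2b).
P = 3813/(2·34) = 3813/68 = 56.0735.

56.07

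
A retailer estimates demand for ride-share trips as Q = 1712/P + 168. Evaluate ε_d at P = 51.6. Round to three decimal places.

-0.165

At P = 51.6, Q = 201.178.
dQ/dP = −1712/P² = -0.643.
ε = (dQ/dP)(P/Q) = (-0.643)(51.6/201.178).
|ε| < 1, so demand is inelastic at this price.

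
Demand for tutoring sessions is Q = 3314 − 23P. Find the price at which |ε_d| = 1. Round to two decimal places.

72.04

For linear demand Q = a − bP, ε = −bP/(a − bP). |ε| = 1 when bP = a − bP, i.e. P = a/(2b).
P = 3314/(2·23) = 3314/46 = 72.0435.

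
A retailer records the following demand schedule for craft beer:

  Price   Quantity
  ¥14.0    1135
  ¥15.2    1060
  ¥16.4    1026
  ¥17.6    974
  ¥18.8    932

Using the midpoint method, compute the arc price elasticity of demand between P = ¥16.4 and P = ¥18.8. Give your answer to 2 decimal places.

At P = 16.4, Q = 1026; at P = 18.8, Q = 932.
ΔQ = -94, ΔP = 2.4. Midpoints: P̄ = 17.60, Q̄ = 979.0.
ε = (ΔQ/ΔP)(P̄/Q̄) = (-94/2.4)(17.60/979.0).

-0.70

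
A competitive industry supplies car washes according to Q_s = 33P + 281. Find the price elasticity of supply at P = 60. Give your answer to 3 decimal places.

0.876

At P = 60, Q_s = 2261.
dQ_s/dP = 33.
ε_s = (dQ_s/dP)(P/Q_s) = (33)(60/2261).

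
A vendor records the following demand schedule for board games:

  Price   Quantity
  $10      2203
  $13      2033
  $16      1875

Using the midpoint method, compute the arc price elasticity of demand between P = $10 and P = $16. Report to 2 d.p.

-0.35

At P = 10, Q = 2203; at P = 16, Q = 1875.
ΔQ = -328, ΔP = 6. Midpoints: P̄ = 13.00, Q̄ = 2039.0.
ε = (ΔQ/ΔP)(P̄/Q̄) = (-328/6)(13.00/2039.0).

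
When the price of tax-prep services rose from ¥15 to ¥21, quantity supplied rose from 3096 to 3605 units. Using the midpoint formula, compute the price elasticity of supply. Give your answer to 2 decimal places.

ΔQ = 3605 − 3096 = 509; ΔP = 21 − 15 = 6.
Midpoints: P̄ = 18.00, Q̄ = 3350.5.
ε_s = (ΔQ/ΔP)(P̄/Q̄) = (509/6)(18.00/3350.5).

0.46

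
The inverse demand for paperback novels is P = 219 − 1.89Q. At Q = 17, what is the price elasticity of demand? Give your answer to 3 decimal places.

-5.816

At Q = 17, P = 219 − 1.89(17) = 186.87.
dP/dQ = −1.89, so dQ/dP = 1/(−1.89) = -0.529.
ε = (dQ/dP)(P/Q) = (-0.529)(186.87/17).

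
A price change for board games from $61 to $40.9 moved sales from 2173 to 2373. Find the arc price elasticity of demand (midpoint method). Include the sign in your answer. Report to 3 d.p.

ΔQ = 2373 − 2173 = 200; ΔP = 40.9 − 61 = -20.1.
Midpoints: P̄ = 50.95, Q̄ = 2273.0.
ε = (ΔQ/ΔP)(P̄/Q̄) = (200/-20.1)(50.95/2273.0).

-0.223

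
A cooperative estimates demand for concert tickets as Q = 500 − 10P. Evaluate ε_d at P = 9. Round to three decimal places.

At P = 9, Q = 410.
dQ/dP = −10.
ε = (dQ/dP)(P/Q) = (-10)(9/410).
|ε| < 1, so demand is inelastic at this price.

-0.220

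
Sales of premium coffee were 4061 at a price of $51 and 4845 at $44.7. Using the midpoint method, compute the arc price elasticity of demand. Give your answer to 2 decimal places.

ΔQ = 4845 − 4061 = 784; ΔP = 44.7 − 51 = -6.3.
Midpoints: P̄ = 47.85, Q̄ = 4453.0.
ε = (ΔQ/ΔP)(P̄/Q̄) = (784/-6.3)(47.85/4453.0).

-1.34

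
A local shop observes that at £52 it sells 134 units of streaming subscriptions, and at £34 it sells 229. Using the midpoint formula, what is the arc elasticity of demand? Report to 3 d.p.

-1.250

ΔQ = 229 − 134 = 95; ΔP = 34 − 52 = -18.
Midpoints: P̄ = 43.00, Q̄ = 181.5.
ε = (ΔQ/ΔP)(P̄/Q̄) = (95/-18)(43.00/181.5).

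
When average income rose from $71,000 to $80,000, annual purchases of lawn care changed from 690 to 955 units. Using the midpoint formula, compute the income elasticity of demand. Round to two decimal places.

2.70

ΔQ = 265, ΔI = 9000. Midpoints: Ī = 75,500, Q̄ = 822.5.
ε_I = (ΔQ/ΔI)(Ī/Q̄) = (265/9000)(75500/822.5).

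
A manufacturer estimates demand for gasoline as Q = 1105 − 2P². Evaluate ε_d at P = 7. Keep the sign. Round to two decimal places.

-0.19

At P = 7, Q = 1007.
dQ/dP = −4P = -28.
ε = (dQ/dP)(P/Q) = (-28)(7/1007).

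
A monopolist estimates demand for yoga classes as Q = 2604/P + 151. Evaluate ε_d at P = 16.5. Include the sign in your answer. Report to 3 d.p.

-0.511

At P = 16.5, Q = 308.818.
dQ/dP = −2604/P² = -9.565.
ε = (dQ/dP)(P/Q) = (-9.565)(16.5/308.818).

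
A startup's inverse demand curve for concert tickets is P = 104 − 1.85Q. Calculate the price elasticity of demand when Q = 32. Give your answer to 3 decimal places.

-0.757

At Q = 32, P = 104 − 1.85(32) = 44.80.
dP/dQ = −1.85, so dQ/dP = 1/(−1.85) = -0.541.
ε = (dQ/dP)(P/Q) = (-0.541)(44.80/32).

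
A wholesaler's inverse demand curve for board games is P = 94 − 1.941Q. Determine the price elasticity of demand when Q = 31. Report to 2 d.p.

-0.56

At Q = 31, P = 94 − 1.941(31) = 33.83.
dP/dQ = −1.941, so dQ/dP = 1/(−1.941) = -0.515.
ε = (dQ/dP)(P/Q) = (-0.515)(33.83/31).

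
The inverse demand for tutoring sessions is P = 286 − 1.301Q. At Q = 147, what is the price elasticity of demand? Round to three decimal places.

At Q = 147, P = 286 − 1.301(147) = 94.75.
dP/dQ = −1.301, so dQ/dP = 1/(−1.301) = -0.769.
ε = (dQ/dP)(P/Q) = (-0.769)(94.75/147).

-0.495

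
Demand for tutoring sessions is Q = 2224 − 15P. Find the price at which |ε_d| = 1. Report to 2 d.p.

74.13

For linear demand Q = a − bP, ε = −bP/(a − bP). |ε| = 1 when bP = a − bP, i.e. P = a/(2b).
P = 2224/(2·15) = 2224/30 = 74.1333.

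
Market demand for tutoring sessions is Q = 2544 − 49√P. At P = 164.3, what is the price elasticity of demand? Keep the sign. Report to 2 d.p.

At P = 164.3, Q = 1915.920.
dQ/dP = −49/(2√P) = -1.911.
ε = (dQ/dP)(P/Q) = (-1.911)(164.3/1915.920).
|ε| < 1, so demand is inelastic at this price.

-0.16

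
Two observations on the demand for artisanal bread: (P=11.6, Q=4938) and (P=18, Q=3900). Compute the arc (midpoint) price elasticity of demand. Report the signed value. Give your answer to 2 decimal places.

ΔQ = 3900 − 4938 = -1038; ΔP = 18 − 11.6 = 6.4.
Midpoints: P̄ = 14.80, Q̄ = 4419.0.
ε = (ΔQ/ΔP)(P̄/Q̄) = (-1038/6.4)(14.80/4419.0).

-0.54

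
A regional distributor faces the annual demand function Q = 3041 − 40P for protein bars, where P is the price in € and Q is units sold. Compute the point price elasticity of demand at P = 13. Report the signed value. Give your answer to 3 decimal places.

At P = 13, Q = 2521.
dQ/dP = −40.
ε = (dQ/dP)(P/Q) = (-40)(13/2521).
|ε| < 1, so demand is inelastic at this price.

-0.206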